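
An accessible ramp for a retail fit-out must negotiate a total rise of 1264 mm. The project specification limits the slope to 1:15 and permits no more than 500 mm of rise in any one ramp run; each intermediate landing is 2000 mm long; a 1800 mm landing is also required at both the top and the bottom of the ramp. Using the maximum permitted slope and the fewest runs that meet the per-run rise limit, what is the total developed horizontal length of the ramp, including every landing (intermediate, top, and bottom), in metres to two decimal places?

⌈1264/500⌉ = 3 ramp runs. That means 2 intermediate landings.
Ramp run (horizontal) at 1:15: 1264 × 15 = 18960 mm.
2 intermediate landings contribute 2 × 2000 = 4000 mm.
Top and bottom landings: 2 × 1800 = 3600 mm.
Total = 18960 + 4000 + 3600 = 26560 mm.
= 26.56 m.

26.56 m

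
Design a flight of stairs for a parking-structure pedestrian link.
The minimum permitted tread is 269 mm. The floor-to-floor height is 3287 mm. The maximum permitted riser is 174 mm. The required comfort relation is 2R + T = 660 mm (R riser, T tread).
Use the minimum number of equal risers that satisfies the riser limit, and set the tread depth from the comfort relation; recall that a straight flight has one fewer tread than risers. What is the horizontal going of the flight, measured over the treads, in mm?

3287 / 174 = 18.89, so 19 risers are needed.
Riser R = 3287 / 19 = 173 mm, within the 174 mm limit.
T = 660 − 2·173 = 314 mm, which satisfies the 269 mm minimum.
Treads = 19 − 1 = 18; going = 18 × 314 = 5652 mm.

5652 mm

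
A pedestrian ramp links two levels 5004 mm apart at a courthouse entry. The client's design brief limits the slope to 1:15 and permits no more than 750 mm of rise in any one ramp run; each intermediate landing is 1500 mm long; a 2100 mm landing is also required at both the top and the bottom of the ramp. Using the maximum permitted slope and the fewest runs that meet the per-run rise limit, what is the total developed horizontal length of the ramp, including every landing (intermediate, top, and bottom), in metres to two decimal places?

At most 750 each: 5004/750 = 6.67, giving 7 ramp runs. That means 6 intermediate landings.
Horizontal run for 5004 mm of rise at 1:15 is 5004 × 15 = 75060 mm.
6 intermediate landings contribute 6 × 1500 = 9000 mm.
Top and bottom landings: 2 × 2100 = 4200 mm.
Total = 75060 + 9000 + 4200 = 88260 mm.
= 88.26 m.

88.26 m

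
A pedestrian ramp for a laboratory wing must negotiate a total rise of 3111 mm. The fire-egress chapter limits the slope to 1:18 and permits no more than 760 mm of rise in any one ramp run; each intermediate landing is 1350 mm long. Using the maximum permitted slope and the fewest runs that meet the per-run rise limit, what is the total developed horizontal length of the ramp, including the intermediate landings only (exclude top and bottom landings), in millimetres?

At most 760 each: 3111/760 = 4.09, giving 5 ramp runs. That means 4 intermediate landings.
Horizontal run for 3111 mm of rise at 1:18 is 3111 × 18 = 55998 mm.
Intermediate landings: 4 × 1350 = 5400 mm.
Total developed length = 55998 + 5400 = 61398 mm.

61398 mm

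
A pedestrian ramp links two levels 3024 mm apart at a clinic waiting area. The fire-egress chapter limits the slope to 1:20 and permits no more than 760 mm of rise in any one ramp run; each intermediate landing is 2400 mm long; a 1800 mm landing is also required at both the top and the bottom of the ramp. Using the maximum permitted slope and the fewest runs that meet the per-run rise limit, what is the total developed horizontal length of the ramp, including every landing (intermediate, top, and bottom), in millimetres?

3024 / 760 = 3.979 → round up to 4 ramp runs. That means 3 intermediate landings.
Ramp run (horizontal) at 1:20: 3024 × 20 = 60480 mm.
Intermediate landings: 3 × 2400 = 7200 mm.
Top and bottom landings: 2 × 1800 = 3600 mm.
Total = 60480 + 7200 + 3600 = 71280 mm.

71280 mm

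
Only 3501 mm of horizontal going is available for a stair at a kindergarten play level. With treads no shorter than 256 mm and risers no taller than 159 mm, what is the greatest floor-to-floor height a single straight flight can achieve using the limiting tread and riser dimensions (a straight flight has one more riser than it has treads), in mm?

3501 / 256 = 13.68, so 13 treads fit.
Risers = treads + 1 = 14.
Maximum height = 14 × 159 = 2226 mm.

2226 mm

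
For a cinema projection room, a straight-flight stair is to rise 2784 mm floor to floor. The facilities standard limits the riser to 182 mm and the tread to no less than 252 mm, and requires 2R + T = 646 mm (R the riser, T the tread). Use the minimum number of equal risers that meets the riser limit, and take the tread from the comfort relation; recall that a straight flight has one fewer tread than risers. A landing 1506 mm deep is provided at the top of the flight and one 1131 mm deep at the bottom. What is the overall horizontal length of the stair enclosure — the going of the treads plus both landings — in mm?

At most 182 each: 2784/182 = 15.30, giving 16 risers.
Riser R = 2784 / 16 = 174 mm, within the 182 mm limit.
From 2R + T = 646: T = 646 − 348 = 298 mm.
Going = (16 − 1) × 298 = 4470 mm.
Enclosure = 4470 + 1506 + 1131 = 7107 mm.

7107 mm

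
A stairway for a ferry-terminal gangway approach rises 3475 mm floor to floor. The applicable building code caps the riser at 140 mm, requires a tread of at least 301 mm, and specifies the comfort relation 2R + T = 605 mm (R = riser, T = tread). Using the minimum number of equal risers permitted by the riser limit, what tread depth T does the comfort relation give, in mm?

327 mm

At most 140 each: 3475/140 = 24.82, giving 25 risers.
R = 3475 ÷ 25 = 139 mm.
T = 605 − 2·139 = 327 mm, which satisfies the 301 mm minimum.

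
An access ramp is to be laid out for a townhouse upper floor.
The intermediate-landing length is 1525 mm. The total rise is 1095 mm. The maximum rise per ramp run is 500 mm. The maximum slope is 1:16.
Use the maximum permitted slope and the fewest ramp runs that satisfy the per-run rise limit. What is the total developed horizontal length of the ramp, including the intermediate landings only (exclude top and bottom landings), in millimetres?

20570 mm

1095 / 500 = 2.19, so 3 ramp runs are needed. That means 2 intermediate landings.
Horizontal run for 1095 mm of rise at 1:16 is 1095 × 16 = 17520 mm.
2 intermediate landings contribute 2 × 1525 = 3050 mm.
Developed length = 17520 + 3050 = 20570 mm.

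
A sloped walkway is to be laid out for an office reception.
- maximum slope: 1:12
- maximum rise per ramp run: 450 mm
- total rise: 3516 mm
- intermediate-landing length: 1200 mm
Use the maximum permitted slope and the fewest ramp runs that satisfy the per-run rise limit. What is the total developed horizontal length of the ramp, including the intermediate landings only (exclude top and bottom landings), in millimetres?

50592 mm

At most 450 each: 3516/450 = 7.81, giving 8 ramp runs. That means 7 intermediate landings.
Horizontal run for 3516 mm of rise at 1:12 is 3516 × 12 = 42192 mm.
Intermediate landings: 7 × 1200 = 8400 mm.
Developed length = 42192 + 8400 = 50592 mm.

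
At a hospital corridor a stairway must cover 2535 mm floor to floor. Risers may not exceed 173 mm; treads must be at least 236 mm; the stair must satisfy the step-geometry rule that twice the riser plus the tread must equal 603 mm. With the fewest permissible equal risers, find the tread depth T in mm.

2535 / 173 = 14.65, so 15 risers are needed.
R = 2535 ÷ 15 = 169 mm.
T = 603 − 2·169 = 265 mm, which satisfies the 236 mm minimum.

265 mm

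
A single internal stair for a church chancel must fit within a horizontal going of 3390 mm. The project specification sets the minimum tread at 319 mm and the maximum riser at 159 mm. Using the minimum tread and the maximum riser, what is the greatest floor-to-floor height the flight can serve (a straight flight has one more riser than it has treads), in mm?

3390 / 319 = 10.63, so 10 treads fit.
Risers = treads + 1 = 11.
Maximum height = 11 × 159 = 1749 mm.

1749 mm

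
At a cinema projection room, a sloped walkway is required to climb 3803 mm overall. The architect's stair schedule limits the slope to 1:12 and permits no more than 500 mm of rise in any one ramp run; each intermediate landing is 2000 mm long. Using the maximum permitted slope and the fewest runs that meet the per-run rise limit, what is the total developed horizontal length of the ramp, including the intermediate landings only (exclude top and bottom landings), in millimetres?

At most 500 each: 3803/500 = 7.61, giving 8 ramp runs. That means 7 intermediate landings.
Ramp run (horizontal) at 1:12: 3803 × 12 = 45636 mm.
Intermediate landings: 7 × 2000 = 14000 mm.
Developed length = 45636 + 14000 = 59636 mm.

59636 mm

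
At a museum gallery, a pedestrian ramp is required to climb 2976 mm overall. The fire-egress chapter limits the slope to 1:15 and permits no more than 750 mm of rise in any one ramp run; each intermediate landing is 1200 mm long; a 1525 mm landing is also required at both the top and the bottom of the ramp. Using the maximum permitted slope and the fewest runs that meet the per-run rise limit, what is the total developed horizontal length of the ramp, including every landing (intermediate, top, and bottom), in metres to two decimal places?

⌈2976/750⌉ = 4 ramp runs. That means 3 intermediate landings.
Ramp run (horizontal) at 1:15: 2976 × 15 = 44640 mm.
Intermediate landings: 3 × 1200 = 3600 mm.
Top and bottom landings: 2 × 1525 = 3050 mm.
Total = 44640 + 3600 + 3050 = 51290 mm.
= 51.29 m.

51.29 m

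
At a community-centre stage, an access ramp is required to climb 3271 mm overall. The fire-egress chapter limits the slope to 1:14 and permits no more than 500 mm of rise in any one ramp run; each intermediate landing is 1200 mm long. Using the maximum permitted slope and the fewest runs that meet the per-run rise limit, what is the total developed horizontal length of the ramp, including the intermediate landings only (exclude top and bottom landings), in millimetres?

52994 mm

3271 / 500 = 6.542 → round up to 7 ramp runs. That means 6 intermediate landings.
Ramp run (horizontal) at 1:14: 3271 × 14 = 45794 mm.
6 intermediate landings contribute 6 × 1200 = 7200 mm.
Developed length = 45794 + 7200 = 52994 mm.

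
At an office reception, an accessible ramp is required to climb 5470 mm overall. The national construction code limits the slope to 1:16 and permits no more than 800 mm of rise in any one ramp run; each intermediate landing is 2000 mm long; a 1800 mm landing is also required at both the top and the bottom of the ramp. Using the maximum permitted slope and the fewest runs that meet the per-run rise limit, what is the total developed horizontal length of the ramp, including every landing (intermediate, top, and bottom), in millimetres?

103120 mm

5470 / 800 = 6.838 → round up to 7 ramp runs. That means 6 intermediate landings.
Ramp run (horizontal) at 1:16: 5470 × 16 = 87520 mm.
6 intermediate landings contribute 6 × 2000 = 12000 mm.
Top and bottom landings: 2 × 1800 = 3600 mm.
Total = 87520 + 12000 + 3600 = 103120 mm.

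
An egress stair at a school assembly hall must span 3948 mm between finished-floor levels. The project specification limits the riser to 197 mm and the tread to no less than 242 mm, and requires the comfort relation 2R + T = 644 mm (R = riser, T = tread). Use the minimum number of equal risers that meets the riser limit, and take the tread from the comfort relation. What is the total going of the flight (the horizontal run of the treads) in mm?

At most 197 each: 3948/197 = 20.04, giving 21 risers.
R = 3948 ÷ 21 = 188 mm.
From 2R + T = 644: T = 644 − 376 = 268 mm.
Treads = 21 − 1 = 20; going = 20 × 268 = 5360 mm.

5360 mm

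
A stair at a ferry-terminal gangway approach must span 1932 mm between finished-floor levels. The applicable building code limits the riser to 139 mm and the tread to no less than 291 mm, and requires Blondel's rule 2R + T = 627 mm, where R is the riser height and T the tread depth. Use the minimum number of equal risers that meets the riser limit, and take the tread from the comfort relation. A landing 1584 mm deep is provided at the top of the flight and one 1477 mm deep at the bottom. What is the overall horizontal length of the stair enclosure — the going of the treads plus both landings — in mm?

7624 mm

1932 / 139 = 13.90, so 14 risers are needed.
Each riser is 1932/14 = 138 mm (≤ 139 mm).
Tread T = 627 − 2 × 138 = 351 mm (≥ 291 mm).
Going = (14 − 1) × 351 = 4563 mm.
Add landings: 4563 + 1584 + 1477 = 7624 mm.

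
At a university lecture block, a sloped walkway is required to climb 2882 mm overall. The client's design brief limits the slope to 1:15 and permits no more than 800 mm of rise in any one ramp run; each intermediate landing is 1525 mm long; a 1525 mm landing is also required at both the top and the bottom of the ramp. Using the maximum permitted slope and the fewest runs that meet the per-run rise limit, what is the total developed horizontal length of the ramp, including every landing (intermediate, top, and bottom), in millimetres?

50855 mm

At most 800 each: 2882/800 = 3.60, giving 4 ramp runs. That means 3 intermediate landings.
Ramp run (horizontal) at 1:15: 2882 × 15 = 43230 mm.
Intermediate landings: 3 × 1525 = 4575 mm.
Top and bottom landings: 2 × 1525 = 3050 mm.
Total = 43230 + 4575 + 3050 = 50855 mm.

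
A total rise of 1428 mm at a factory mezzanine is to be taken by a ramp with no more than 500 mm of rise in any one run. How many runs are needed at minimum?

3 runs

At most 500 each: 1428/500 = 2.86, giving 3 ramp runs.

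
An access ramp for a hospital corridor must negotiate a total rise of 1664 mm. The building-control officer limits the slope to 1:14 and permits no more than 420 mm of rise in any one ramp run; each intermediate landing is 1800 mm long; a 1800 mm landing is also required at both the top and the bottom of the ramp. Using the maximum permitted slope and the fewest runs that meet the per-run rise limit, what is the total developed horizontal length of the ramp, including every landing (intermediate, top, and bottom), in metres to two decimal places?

At most 420 each: 1664/420 = 3.96, giving 4 ramp runs. That means 3 intermediate landings.
Horizontal run for 1664 mm of rise at 1:14 is 1664 × 14 = 23296 mm.
3 intermediate landings contribute 3 × 1800 = 5400 mm.
Top and bottom landings: 2 × 1800 = 3600 mm.
Total = 23296 + 5400 + 3600 = 32296 mm.
= 32.30 m.

32.30 m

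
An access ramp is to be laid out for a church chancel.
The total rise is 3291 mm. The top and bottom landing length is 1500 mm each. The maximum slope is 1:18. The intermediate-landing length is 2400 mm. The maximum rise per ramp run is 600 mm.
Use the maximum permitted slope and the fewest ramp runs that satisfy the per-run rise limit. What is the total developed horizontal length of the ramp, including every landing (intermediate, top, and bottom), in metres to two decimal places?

3291 / 600 = 5.485 → round up to 6 ramp runs. That means 5 intermediate landings.
Ramp run (horizontal) at 1:18: 3291 × 18 = 59238 mm.
5 intermediate landings contribute 5 × 2400 = 12000 mm.
Top and bottom landings: 2 × 1500 = 3000 mm.
Total = 59238 + 12000 + 3000 = 74238 mm.
= 74.24 m.

74.24 m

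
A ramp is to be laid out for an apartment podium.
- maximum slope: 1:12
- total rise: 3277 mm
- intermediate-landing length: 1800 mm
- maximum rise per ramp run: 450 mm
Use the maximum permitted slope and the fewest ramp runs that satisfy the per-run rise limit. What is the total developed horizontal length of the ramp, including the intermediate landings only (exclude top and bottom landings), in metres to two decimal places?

51.92 m

3277 / 450 = 7.28, so 8 ramp runs are needed. That means 7 intermediate landings.
Horizontal run for 3277 mm of rise at 1:12 is 3277 × 12 = 39324 mm.
Intermediate landings: 7 × 1800 = 12600 mm.
Total developed length = 39324 + 12600 = 51924 mm.
= 51.92 m.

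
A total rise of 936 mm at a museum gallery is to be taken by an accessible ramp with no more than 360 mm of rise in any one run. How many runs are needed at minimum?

3 runs

936 / 360 = 2.60, so 3 ramp runs are needed.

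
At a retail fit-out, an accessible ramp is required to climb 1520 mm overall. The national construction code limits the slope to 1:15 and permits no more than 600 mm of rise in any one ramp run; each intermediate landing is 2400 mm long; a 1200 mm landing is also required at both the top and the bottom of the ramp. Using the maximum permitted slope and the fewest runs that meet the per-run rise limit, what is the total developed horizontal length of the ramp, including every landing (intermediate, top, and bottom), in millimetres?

30000 mm

⌈1520/600⌉ = 3 ramp runs. That means 2 intermediate landings.
Horizontal run for 1520 mm of rise at 1:15 is 1520 × 15 = 22800 mm.
2 intermediate landings contribute 2 × 2400 = 4800 mm.
Top and bottom landings: 2 × 1200 = 2400 mm.
Total = 22800 + 4800 + 2400 = 30000 mm.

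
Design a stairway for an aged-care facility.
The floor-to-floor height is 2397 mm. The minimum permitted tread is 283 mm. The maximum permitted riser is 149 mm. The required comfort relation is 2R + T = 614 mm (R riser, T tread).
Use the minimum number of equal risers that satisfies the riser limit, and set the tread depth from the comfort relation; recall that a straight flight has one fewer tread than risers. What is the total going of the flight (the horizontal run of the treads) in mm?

5312 mm

2397 / 149 = 16.09, so 17 risers are needed.
Riser R = 2397 / 17 = 141 mm, within the 149 mm limit.
From 2R + T = 614: T = 614 − 282 = 332 mm.
Treads = 17 − 1 = 16; going = 16 × 332 = 5312 mm.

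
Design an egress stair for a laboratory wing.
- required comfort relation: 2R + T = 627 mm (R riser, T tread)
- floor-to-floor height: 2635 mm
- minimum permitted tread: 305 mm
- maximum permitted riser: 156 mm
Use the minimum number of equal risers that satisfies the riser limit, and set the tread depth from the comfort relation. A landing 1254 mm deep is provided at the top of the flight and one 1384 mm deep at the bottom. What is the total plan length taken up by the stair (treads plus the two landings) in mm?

7710 mm

2635 / 156 = 16.891 → round up to 17 risers.
Riser R = 2635 / 17 = 155 mm, within the 156 mm limit.
T = 627 − 2·155 = 317 mm, which satisfies the 305 mm minimum.
Going = (17 − 1) × 317 = 5072 mm.
Add landings: 5072 + 1254 + 1384 = 7710 mm.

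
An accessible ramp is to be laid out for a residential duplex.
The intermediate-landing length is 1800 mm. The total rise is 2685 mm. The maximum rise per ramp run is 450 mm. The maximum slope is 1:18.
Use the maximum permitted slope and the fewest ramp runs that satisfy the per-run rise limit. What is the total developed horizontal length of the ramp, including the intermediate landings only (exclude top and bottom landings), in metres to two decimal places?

57.33 m

At most 450 each: 2685/450 = 5.97, giving 6 ramp runs. That means 5 intermediate landings.
Ramp run (horizontal) at 1:18: 2685 × 18 = 48330 mm.
5 intermediate landings contribute 5 × 1800 = 9000 mm.
Developed length = 48330 + 9000 = 57330 mm.
= 57.33 m.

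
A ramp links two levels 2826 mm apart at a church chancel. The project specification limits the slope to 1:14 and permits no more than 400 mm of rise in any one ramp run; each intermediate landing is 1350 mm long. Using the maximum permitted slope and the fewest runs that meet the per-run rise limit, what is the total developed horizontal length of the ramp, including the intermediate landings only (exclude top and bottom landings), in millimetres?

49014 mm

⌈2826/400⌉ = 8 ramp runs. That means 7 intermediate landings.
Horizontal run for 2826 mm of rise at 1:14 is 2826 × 14 = 39564 mm.
7 intermediate landings contribute 7 × 1350 = 9450 mm.
Developed length = 39564 + 9450 = 49014 mm.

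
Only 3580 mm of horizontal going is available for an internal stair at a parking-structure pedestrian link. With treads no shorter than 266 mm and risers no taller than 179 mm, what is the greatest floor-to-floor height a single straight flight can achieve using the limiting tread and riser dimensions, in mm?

Treads that fit: ⌊3580 / 266⌋ = 13.
Risers = treads + 1 = 14.
Maximum height = 14 × 179 = 2506 mm.

2506 mm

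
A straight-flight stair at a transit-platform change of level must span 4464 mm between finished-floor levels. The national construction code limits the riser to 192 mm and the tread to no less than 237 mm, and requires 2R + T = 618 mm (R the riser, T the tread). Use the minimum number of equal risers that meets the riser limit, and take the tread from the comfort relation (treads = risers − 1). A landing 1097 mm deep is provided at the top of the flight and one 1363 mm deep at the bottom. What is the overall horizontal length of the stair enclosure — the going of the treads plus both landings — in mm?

⌈4464/192⌉ = 24 risers.
Each riser is 4464/24 = 186 mm (≤ 192 mm).
Tread T = 618 − 2 × 186 = 246 mm (≥ 237 mm).
Treads = 24 − 1 = 23; going = 23 × 246 = 5658 mm.
Enclosure = 5658 + 1097 + 1363 = 8118 mm.

8118 mm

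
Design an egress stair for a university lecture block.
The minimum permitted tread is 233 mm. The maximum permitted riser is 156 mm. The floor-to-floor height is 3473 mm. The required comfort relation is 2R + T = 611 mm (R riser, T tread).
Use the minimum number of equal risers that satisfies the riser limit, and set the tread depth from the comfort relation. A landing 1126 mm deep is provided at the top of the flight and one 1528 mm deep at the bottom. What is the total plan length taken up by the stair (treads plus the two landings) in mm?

9452 mm

⌈3473/156⌉ = 23 risers.
Each riser is 3473/23 = 151 mm (≤ 156 mm).
Tread T = 611 − 2 × 151 = 309 mm (≥ 233 mm).
23 risers give 22 treads; going = 22 × 309 = 6798 mm.
Add landings: 6798 + 1126 + 1528 = 9452 mm.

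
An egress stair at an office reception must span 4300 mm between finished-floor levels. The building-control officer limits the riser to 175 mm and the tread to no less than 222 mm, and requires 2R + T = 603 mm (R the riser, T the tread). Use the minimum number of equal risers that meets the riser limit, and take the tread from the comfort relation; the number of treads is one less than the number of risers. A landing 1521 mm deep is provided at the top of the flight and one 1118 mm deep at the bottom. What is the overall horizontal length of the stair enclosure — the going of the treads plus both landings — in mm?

8855 mm

⌈4300/175⌉ = 25 risers.
R = 4300 ÷ 25 = 172 mm.
T = 603 − 2·172 = 259 mm, which satisfies the 222 mm minimum.
Treads = 25 − 1 = 24; going = 24 × 259 = 6216 mm.
Add landings: 6216 + 1521 + 1118 = 8855 mm.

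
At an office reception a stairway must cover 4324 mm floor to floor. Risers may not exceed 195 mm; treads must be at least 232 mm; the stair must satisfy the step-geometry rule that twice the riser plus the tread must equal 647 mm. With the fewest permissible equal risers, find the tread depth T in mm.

At most 195 each: 4324/195 = 22.17, giving 23 risers.
R = 4324 ÷ 23 = 188 mm.
T = 647 − 2·188 = 271 mm, which satisfies the 232 mm minimum.

271 mm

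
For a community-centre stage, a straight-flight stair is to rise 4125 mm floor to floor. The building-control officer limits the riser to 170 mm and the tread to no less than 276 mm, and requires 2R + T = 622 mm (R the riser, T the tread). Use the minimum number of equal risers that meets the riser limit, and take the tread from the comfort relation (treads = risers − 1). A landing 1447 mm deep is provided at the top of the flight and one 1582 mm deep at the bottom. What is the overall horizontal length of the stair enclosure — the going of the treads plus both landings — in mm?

At most 170 each: 4125/170 = 24.26, giving 25 risers.
Riser R = 4125 / 25 = 165 mm, within the 170 mm limit.
Tread T = 622 − 2 × 165 = 292 mm (≥ 276 mm).
Going = (25 − 1) × 292 = 7008 mm.
Enclosure = 7008 + 1447 + 1582 = 10037 mm.

10037 mm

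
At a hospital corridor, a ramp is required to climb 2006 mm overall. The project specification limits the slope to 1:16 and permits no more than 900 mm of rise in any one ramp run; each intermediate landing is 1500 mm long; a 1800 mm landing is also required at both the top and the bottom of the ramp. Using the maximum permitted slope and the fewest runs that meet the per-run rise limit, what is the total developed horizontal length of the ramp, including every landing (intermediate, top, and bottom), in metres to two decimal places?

38.70 m

⌈2006/900⌉ = 3 ramp runs. That means 2 intermediate landings.
Horizontal run for 2006 mm of rise at 1:16 is 2006 × 16 = 32096 mm.
Intermediate landings: 2 × 1500 = 3000 mm.
Top and bottom landings: 2 × 1800 = 3600 mm.
Total = 32096 + 3000 + 3600 = 38696 mm.
= 38.70 m.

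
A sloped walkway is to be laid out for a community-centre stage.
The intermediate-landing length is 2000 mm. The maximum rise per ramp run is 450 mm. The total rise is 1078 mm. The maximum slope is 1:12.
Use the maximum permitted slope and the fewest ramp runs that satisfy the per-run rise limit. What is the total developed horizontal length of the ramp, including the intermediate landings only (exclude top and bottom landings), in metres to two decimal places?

⌈1078/450⌉ = 3 ramp runs. That means 2 intermediate landings.
Ramp run (horizontal) at 1:12: 1078 × 12 = 12936 mm.
2 intermediate landings contribute 2 × 2000 = 4000 mm.
Total developed length = 12936 + 4000 = 16936 mm.
= 16.94 m.

16.94 m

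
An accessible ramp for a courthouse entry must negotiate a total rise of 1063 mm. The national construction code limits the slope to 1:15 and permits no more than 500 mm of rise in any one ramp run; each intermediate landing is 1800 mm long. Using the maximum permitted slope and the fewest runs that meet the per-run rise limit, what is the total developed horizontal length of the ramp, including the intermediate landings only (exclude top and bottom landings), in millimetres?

19545 mm

⌈1063/500⌉ = 3 ramp runs. That means 2 intermediate landings.
Ramp run (horizontal) at 1:15: 1063 × 15 = 15945 mm.
2 intermediate landings contribute 2 × 1800 = 3600 mm.
Developed length = 15945 + 3600 = 19545 mm.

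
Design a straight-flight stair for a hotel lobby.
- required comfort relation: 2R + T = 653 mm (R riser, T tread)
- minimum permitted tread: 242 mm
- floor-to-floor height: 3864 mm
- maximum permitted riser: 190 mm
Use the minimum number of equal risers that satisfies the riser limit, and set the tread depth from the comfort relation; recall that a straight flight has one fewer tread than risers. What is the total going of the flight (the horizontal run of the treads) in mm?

5700 mm

3864 / 190 = 20.34, so 21 risers are needed.
Each riser is 3864/21 = 184 mm (≤ 190 mm).
From 2R + T = 653: T = 653 − 368 = 285 mm.
Treads = 21 − 1 = 20; going = 20 × 285 = 5700 mm.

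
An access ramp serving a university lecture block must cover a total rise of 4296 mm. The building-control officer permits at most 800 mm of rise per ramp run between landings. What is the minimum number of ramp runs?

6 runs

⌈4296/800⌉ = 6 ramp runs.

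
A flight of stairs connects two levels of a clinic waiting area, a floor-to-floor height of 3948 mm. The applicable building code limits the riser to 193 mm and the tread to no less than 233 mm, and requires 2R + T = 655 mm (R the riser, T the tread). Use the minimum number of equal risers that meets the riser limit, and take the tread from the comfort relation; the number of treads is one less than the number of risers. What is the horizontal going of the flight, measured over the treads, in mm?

3948 / 193 = 20.46, so 21 risers are needed.
Riser R = 3948 / 21 = 188 mm, within the 193 mm limit.
From 2R + T = 655: T = 655 − 376 = 279 mm.
Treads = 21 − 1 = 20; going = 20 × 279 = 5580 mm.

5580 mm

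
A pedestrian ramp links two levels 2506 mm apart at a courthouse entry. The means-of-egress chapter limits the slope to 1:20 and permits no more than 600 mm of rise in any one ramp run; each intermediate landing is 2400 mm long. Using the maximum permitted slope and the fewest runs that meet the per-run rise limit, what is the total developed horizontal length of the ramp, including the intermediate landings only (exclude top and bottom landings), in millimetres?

⌈2506/600⌉ = 5 ramp runs. That means 4 intermediate landings.
Ramp run (horizontal) at 1:20: 2506 × 20 = 50120 mm.
Intermediate landings: 4 × 2400 = 9600 mm.
Developed length = 50120 + 9600 = 59720 mm.

59720 mm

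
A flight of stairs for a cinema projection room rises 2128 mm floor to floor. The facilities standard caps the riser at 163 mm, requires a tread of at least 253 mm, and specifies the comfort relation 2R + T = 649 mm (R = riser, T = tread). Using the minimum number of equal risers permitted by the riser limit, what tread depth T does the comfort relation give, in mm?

345 mm

At most 163 each: 2128/163 = 13.06, giving 14 risers.
R = 2128 ÷ 14 = 152 mm.
Tread T = 649 − 2 × 152 = 345 mm (≥ 253 mm).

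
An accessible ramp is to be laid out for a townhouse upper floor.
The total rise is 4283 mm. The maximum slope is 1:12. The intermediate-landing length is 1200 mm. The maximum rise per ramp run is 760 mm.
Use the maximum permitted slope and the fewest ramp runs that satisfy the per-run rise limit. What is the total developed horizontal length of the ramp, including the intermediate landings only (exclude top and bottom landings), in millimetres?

At most 760 each: 4283/760 = 5.64, giving 6 ramp runs. That means 5 intermediate landings.
Horizontal run for 4283 mm of rise at 1:12 is 4283 × 12 = 51396 mm.
5 intermediate landings contribute 5 × 1200 = 6000 mm.
Total developed length = 51396 + 6000 = 57396 mm.

57396 mm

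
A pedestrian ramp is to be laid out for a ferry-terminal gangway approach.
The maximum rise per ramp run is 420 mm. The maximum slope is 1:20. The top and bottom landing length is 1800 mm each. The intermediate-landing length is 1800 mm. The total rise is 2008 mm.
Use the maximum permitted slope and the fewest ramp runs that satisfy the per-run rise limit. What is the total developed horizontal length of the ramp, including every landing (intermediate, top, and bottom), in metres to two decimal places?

2008 / 420 = 4.781 → round up to 5 ramp runs. That means 4 intermediate landings.
Horizontal run for 2008 mm of rise at 1:20 is 2008 × 20 = 40160 mm.
Intermediate landings: 4 × 1800 = 7200 mm.
Top and bottom landings: 2 × 1800 = 3600 mm.
Total = 40160 + 7200 + 3600 = 50960 mm.
= 50.96 m.

50.96 m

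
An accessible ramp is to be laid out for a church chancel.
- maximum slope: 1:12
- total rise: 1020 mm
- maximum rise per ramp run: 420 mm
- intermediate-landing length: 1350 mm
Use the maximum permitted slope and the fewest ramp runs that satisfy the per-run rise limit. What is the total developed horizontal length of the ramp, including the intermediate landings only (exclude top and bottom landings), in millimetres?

14940 mm

1020 / 420 = 2.43, so 3 ramp runs are needed. That means 2 intermediate landings.
Horizontal run for 1020 mm of rise at 1:12 is 1020 × 12 = 12240 mm.
Intermediate landings: 2 × 1350 = 2700 mm.
Developed length = 12240 + 2700 = 14940 mm.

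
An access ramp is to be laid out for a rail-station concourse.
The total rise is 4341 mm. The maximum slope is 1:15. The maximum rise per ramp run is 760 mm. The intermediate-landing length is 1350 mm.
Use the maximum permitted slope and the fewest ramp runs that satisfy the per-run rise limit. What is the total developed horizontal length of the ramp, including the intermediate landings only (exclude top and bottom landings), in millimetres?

4341 / 760 = 5.712 → round up to 6 ramp runs. That means 5 intermediate landings.
Ramp run (horizontal) at 1:15: 4341 × 15 = 65115 mm.
5 intermediate landings contribute 5 × 1350 = 6750 mm.
Developed length = 65115 + 6750 = 71865 mm.

71865 mm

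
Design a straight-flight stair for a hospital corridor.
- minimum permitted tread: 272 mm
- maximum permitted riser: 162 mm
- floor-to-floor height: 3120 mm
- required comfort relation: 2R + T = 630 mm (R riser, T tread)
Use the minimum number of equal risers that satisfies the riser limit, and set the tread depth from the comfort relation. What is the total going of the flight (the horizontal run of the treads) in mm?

6042 mm

3120 / 162 = 19.259 → round up to 20 risers.
Riser R = 3120 / 20 = 156 mm, within the 162 mm limit.
From 2R + T = 630: T = 630 − 312 = 318 mm.
20 risers give 19 treads; going = 19 × 318 = 6042 mm.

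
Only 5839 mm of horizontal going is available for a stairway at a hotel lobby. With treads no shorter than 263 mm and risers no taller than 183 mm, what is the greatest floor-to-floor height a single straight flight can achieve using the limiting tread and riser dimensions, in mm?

Treads that fit: ⌊5839 / 263⌋ = 22.
Risers = treads + 1 = 23.
Maximum height = 23 × 183 = 4209 mm.

4209 mm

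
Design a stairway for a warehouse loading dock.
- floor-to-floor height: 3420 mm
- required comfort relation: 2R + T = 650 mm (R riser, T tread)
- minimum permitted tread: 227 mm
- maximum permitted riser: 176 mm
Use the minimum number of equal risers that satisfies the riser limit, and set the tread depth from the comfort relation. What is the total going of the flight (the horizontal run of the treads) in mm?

5852 mm

3420 / 176 = 19.432 → round up to 20 risers.
Riser R = 3420 / 20 = 171 mm, within the 176 mm limit.
From 2R + T = 650: T = 650 − 342 = 308 mm.
Going = (20 − 1) × 308 = 5852 mm.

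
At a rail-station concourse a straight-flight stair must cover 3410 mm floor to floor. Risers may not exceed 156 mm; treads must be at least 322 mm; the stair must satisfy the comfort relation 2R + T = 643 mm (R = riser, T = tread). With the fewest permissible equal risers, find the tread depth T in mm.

333 mm

At most 156 each: 3410/156 = 21.86, giving 22 risers.
Each riser is 3410/22 = 155 mm (≤ 156 mm).
From 2R + T = 643: T = 643 − 310 = 333 mm.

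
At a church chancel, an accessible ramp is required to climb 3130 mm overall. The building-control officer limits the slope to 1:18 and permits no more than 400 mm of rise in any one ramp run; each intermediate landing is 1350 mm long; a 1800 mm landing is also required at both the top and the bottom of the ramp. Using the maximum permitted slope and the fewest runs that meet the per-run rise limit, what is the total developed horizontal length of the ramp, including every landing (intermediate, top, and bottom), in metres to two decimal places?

At most 400 each: 3130/400 = 7.83, giving 8 ramp runs. That means 7 intermediate landings.
Ramp run (horizontal) at 1:18: 3130 × 18 = 56340 mm.
7 intermediate landings contribute 7 × 1350 = 9450 mm.
Top and bottom landings: 2 × 1800 = 3600 mm.
Total = 56340 + 9450 + 3600 = 69390 mm.
= 69.39 m.

69.39 m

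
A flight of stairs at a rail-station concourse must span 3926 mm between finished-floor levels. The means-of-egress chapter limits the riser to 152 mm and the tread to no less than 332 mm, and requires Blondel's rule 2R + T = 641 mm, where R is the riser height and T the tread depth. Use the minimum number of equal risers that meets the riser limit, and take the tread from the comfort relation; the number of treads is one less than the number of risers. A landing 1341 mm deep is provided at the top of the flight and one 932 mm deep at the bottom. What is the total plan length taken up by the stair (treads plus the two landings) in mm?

⌈3926/152⌉ = 26 risers.
R = 3926 ÷ 26 = 151 mm.
From 2R + T = 641: T = 641 − 302 = 339 mm.
Treads = 26 − 1 = 25; going = 25 × 339 = 8475 mm.
Add landings: 8475 + 1341 + 932 = 10748 mm.

10748 mm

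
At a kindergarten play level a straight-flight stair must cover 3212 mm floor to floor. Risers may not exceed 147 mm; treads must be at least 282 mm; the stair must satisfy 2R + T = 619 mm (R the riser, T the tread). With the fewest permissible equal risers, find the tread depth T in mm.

327 mm

⌈3212/147⌉ = 22 risers.
Riser R = 3212 / 22 = 146 mm, within the 147 mm limit.
From 2R + T = 619: T = 619 − 292 = 327 mm.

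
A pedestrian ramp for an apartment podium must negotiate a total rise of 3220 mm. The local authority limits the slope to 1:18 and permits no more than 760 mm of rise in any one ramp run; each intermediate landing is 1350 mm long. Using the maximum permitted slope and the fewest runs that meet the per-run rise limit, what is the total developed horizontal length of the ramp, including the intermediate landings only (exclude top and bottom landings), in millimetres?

3220 / 760 = 4.24, so 5 ramp runs are needed. That means 4 intermediate landings.
Horizontal run for 3220 mm of rise at 1:18 is 3220 × 18 = 57960 mm.
4 intermediate landings contribute 4 × 1350 = 5400 mm.
Total developed length = 57960 + 5400 = 63360 mm.

63360 mm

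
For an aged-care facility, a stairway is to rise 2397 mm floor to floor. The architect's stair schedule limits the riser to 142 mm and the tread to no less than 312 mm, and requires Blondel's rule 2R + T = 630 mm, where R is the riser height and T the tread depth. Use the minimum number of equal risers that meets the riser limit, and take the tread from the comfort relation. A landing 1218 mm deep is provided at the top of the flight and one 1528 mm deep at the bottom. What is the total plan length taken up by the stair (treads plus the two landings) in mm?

8314 mm

At most 142 each: 2397/142 = 16.88, giving 17 risers.
Each riser is 2397/17 = 141 mm (≤ 142 mm).
From 2R + T = 630: T = 630 − 282 = 348 mm.
Treads = 17 − 1 = 16; going = 16 × 348 = 5568 mm.
Add landings: 5568 + 1218 + 1528 = 8314 mm.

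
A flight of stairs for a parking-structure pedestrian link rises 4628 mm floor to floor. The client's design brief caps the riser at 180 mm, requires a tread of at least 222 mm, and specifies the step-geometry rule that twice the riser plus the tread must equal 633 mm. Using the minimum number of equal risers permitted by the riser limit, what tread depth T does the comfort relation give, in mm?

277 mm

At most 180 each: 4628/180 = 25.71, giving 26 risers.
Each riser is 4628/26 = 178 mm (≤ 180 mm).
Tread T = 633 − 2 × 178 = 277 mm (≥ 222 mm).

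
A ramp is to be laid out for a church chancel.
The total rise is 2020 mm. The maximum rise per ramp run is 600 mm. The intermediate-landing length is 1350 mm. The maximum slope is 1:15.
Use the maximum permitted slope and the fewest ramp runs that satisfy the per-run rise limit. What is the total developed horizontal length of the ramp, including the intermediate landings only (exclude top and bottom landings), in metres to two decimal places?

34.35 m

2020 / 600 = 3.37, so 4 ramp runs are needed. That means 3 intermediate landings.
Horizontal run for 2020 mm of rise at 1:15 is 2020 × 15 = 30300 mm.
3 intermediate landings contribute 3 × 1350 = 4050 mm.
Total developed length = 30300 + 4050 = 34350 mm.
= 34.35 m.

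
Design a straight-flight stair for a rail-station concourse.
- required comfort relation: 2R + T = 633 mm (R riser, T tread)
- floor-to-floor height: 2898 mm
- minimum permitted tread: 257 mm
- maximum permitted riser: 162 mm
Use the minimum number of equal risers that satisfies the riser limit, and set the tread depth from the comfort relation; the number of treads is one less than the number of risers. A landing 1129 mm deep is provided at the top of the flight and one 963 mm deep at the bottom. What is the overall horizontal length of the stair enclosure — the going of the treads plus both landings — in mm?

⌈2898/162⌉ = 18 risers.
Each riser is 2898/18 = 161 mm (≤ 162 mm).
Tread T = 633 − 2 × 161 = 311 mm (≥ 257 mm).
Going = (18 − 1) × 311 = 5287 mm.
Enclosure = 5287 + 1129 + 963 = 7379 mm.

7379 mm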